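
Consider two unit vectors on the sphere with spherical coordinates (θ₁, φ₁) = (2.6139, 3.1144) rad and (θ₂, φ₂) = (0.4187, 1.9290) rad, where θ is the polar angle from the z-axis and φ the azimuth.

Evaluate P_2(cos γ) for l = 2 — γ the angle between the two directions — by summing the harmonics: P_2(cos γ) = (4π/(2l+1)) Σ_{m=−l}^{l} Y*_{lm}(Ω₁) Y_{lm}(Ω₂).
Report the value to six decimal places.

Expand P_2 via completeness: Σ_{m} conj(Y_{2,m}) at Ω₁ times Y_{2,m} at Ω₂ —
  m=-2: (0.09780 - 0.00532j) × (-0.04816 + 0.04193j) = -0.00449 + 0.00436j  (running Σ = -0.00449 + 0.00436j)
  m=-1: (0.33597 - 0.00914j) × (-0.10061 - 0.26875j) = -0.03626 - 0.08937j  (running Σ = -0.04074 - 0.08502j)
  m=0: (0.39088 + 0.00000j) × (0.47438 + 0.00000j) = 0.18542 + 0.00000j  (running Σ = 0.14468 - 0.08502j)
  m=1: (-0.33597 - 0.00914j) × (0.10061 - 0.26875j) = -0.03626 + 0.08937j  (running Σ = 0.10842 + 0.00436j)
  m=2: (0.09780 + 0.00532j) × (-0.04816 - 0.04193j) = -0.00449 - 0.00436j  (running Σ = 0.10394 - 0.00000j)
Accumulated sum 0.10394 - 0.00000j; after 4π/(2l+1) scaling, 0.26122 - 0.00000j ⇒ P_2 = 0.261223

0.261223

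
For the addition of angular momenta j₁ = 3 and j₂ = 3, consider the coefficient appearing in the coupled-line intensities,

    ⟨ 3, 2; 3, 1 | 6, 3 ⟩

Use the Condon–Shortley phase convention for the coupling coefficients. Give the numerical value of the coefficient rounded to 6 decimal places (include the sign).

+√(9/22) = +0.639602

j₁+j₂−J=0  J+j₁−j₂=6  J−j₁+j₂=6  j₁+j₂+J+1=13
(j₁±m₁, j₂±m₂, J±M) = (5,1,4,2,9,3)
P² = 149299200/11
sum k=0..0:
  [0] +1/5760 = 1/5760
S = 1/5760
C² = P²·S² = 9/22 ; C = +0.639602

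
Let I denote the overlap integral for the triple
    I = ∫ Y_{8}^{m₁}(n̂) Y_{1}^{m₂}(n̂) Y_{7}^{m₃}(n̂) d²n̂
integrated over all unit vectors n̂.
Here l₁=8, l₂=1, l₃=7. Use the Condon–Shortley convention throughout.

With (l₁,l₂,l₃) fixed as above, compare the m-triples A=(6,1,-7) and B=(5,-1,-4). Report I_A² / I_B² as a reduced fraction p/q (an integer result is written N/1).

Shared (l₁,l₂,l₃)=(8,1,7): N and (l;000)² cancel in I_A²/I_B².
A: Δ = 2!·14!·0!/17! = 1/2040; Racah Σ t=2..2: t=2:+1/174356582400 = 1/174356582400; ⇒ 3j(8 1 7; 6 1 -7)² = 1/2040, sgn +1
B: Δ = 2!·14!·0!/17! = 1/2040; Racah Σ t=0..0: t=0:+1/479001600 = 1/479001600; ⇒ 3j(8 1 7; 5 -1 -4)² = 13/340, sgn -1
I_A²/I_B² = (1/2040)/(13/340) = 1/78

1/78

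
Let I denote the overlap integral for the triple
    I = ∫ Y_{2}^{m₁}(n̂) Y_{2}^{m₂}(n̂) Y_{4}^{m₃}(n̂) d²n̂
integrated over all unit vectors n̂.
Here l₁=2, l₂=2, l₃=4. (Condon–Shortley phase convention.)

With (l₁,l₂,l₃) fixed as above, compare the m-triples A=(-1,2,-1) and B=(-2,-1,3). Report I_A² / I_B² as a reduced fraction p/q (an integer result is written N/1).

l's match ⇒ only the (l;m) 3-j factors differ between A and B.
A: triangle coeff Δ(2,2,4) = 1/630; Σ_t [0,0]: t=0:+1/144 = 1/144; (3j)²=1/126 [(2 2 4; -1 2 -1)], sign=-1
B: triangle coeff Δ(2,2,4) = 1/630; Σ_t [0,0]: t=0:+1/144 = 1/144; (3j)²=1/18 [(2 2 4; -2 -1 3)], sign=-1
I_A²/I_B² = (1/126)/(1/18) = 1/7

1/7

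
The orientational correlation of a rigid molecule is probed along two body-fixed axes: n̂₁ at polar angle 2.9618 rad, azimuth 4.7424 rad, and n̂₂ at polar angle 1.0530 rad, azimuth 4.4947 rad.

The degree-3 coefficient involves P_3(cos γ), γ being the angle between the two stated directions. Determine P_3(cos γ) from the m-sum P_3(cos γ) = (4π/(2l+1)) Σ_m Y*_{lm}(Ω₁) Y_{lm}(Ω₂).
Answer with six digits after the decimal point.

0.409394

Addition theorem: P_3(cos γ) = (4π/7) Σ_m Y*_{lm}(Ω₁) Y_{lm}(Ω₂), m = −3…3:
  [-3]  conj(Y_{3,-3})(Ω₁) = -0.00021 + 0.00238j ; Y_{3,-3}(Ω₂) = 0.16632 - 0.21739j ; Δ = 0.00048 + 0.00044j
  [-2]  conj(Y_{3,-2})(Ω₁) = 0.03210 + 0.00193j ; Y_{3,-2}(Ω₂) = -0.34629 - 0.16108j ; Δ = -0.01080 - 0.00584j
  [-1]  conj(Y_{3,-1})(Ω₁) = 0.00666 - 0.22183j ; Y_{3,-1}(Ω₂) = -0.01364 + 0.06168j ; Δ = 0.01359 + 0.00344j
  [+0]  conj(Y_{3,0})(Ω₁) = -0.67562 + 0.00000j ; Y_{3,0}(Ω₂) = -0.32787 + 0.00000j ; Δ = 0.22151 + 0.00000j
  [+1]  conj(Y_{3,1})(Ω₁) = -0.00666 - 0.22183j ; Y_{3,1}(Ω₂) = 0.01364 + 0.06168j ; Δ = 0.01359 - 0.00344j
  [+2]  conj(Y_{3,2})(Ω₁) = 0.03210 - 0.00193j ; Y_{3,2}(Ω₂) = -0.34629 + 0.16108j ; Δ = -0.01080 + 0.00584j
  [+3]  conj(Y_{3,3})(Ω₁) = 0.00021 + 0.00238j ; Y_{3,3}(Ω₂) = -0.16632 - 0.21739j ; Δ = 0.00048 - 0.00044j
Accumulated sum 0.22805 - 0.00000j; after 4π/(2l+1) scaling, 0.40939 - 0.00000j ⇒ P_3 = 0.409394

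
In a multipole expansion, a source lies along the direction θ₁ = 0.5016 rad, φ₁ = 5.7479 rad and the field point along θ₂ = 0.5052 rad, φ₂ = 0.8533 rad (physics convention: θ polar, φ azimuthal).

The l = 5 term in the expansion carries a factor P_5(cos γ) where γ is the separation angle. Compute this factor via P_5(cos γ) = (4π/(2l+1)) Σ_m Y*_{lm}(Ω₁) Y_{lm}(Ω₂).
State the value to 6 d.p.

Expand P_5 via completeness: Σ_{m} conj(Y_{5,m}) at Ω₁ times Y_{5,m} at Ω₂ —
  [-5]  conj(Y_{5,-5})(Ω₁) = (-0.010661, -0.005351) ; Y_{5,-5}(Ω₂) = (-0.005315, 0.011120) ; Δ = (0.000116, -0.000090)
  [-4]  conj(Y_{5,-4})(Ω₁) = (-0.037140, -0.057900) ; Y_{5,-4}(Ω₂) = (-0.067887, 0.018906) ; Δ = (0.003616, 0.003228)
  [-3]  conj(Y_{5,-3})(Ω₁) = (-0.007979, -0.227497) ; Y_{5,-3}(Ω₂) = (-0.193068, -0.126960) ; Δ = (-0.027342, 0.044935)
  [-2]  conj(Y_{5,-2})(Ω₁) = (0.215268, -0.393835) ; Y_{5,-2}(Ω₂) = (-0.061014, -0.446513) ; Δ = (-0.188987, -0.072091)
  [-1]  conj(Y_{5,-1})(Ω₁) = (0.350883, -0.208088) ; Y_{5,-1}(Ω₂) = (0.264332, -0.302908) ; Δ = (0.029718, -0.161289)
  [+0]  conj(Y_{5,0})(Ω₁) = (-0.161972, -0.000000) ; Y_{5,0}(Ω₂) = (-0.169958, 0.000000) ; Δ = (0.027528, 0.000000)
  [+1]  conj(Y_{5,1})(Ω₁) = (-0.350883, -0.208088) ; Y_{5,1}(Ω₂) = (-0.264332, -0.302908) ; Δ = (0.029718, 0.161289)
  [+2]  conj(Y_{5,2})(Ω₁) = (0.215268, 0.393835) ; Y_{5,2}(Ω₂) = (-0.061014, 0.446513) ; Δ = (-0.188987, 0.072091)
  [+3]  conj(Y_{5,3})(Ω₁) = (0.007979, -0.227497) ; Y_{5,3}(Ω₂) = (0.193068, -0.126960) ; Δ = (-0.027342, -0.044935)
  [+4]  conj(Y_{5,4})(Ω₁) = (-0.037140, 0.057900) ; Y_{5,4}(Ω₂) = (-0.067887, -0.018906) ; Δ = (0.003616, -0.003228)
  [+5]  conj(Y_{5,5})(Ω₁) = (0.010661, -0.005351) ; Y_{5,5}(Ω₂) = (0.005315, 0.011120) ; Δ = (0.000116, 0.000090)
Accumulated sum (-0.338229, 0.000000); after 4π/(2l+1) scaling, (-0.386392, 0.000000) ⇒ P_5 = -0.386392

-0.386392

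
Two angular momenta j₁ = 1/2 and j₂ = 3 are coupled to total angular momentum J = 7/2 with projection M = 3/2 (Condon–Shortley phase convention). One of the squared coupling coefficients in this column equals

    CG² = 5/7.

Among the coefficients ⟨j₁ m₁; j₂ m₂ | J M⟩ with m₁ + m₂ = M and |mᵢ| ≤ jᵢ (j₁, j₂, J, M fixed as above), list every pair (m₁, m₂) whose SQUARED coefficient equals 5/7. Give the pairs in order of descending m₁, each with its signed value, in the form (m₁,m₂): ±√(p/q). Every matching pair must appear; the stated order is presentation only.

Admissible pairs with m₁+m₂ = M = 3/2: (-1/2,2), (1/2,1)
  (m₁,m₂)=(1/2,1): CG² = 5/7, CG = +√(5/7)   ← matches the target
  (m₁,m₂)=(-1/2,2): CG² = 2/7, CG = +√(2/7)
Pairs with CG² = 5/7: (1/2,1): +√(5/7)

(1/2,1): +√(5/7)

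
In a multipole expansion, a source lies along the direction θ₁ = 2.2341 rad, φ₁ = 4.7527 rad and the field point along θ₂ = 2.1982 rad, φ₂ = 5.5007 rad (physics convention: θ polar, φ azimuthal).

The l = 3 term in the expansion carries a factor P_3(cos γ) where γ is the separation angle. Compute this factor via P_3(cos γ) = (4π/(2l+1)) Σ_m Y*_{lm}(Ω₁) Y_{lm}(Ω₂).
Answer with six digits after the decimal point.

0.181060

Addition theorem: P_3(cos γ) = (4π/7) Σ_m Y*_{lm}(Ω₁) Y_{lm}(Ω₂), m = −3…3:
  m=-3: Y*=-0.024625+0.202629i  Y=-0.155154+0.157890i  product -0.028172-0.035327i
  m=-2: Y*=+0.389429+0.031465i  Y=-0.002291-0.393188i  product +0.011480-0.153191i
  m=-1: Y*=+0.009191-0.227877i  Y=+0.134165+0.133386i  product +0.031629-0.029347i
  m=+0: Y*=+0.253767-0.000000i  Y=+0.279730+0.000000i  product +0.070986+0.000000i
  m=+1: Y*=-0.009191-0.227877i  Y=-0.134165+0.133386i  product +0.031629+0.029347i
  m=+2: Y*=+0.389429-0.031465i  Y=-0.002291+0.393188i  product +0.011480+0.153191i
  m=+3: Y*=+0.024625+0.202629i  Y=+0.155154+0.157890i  product -0.028172+0.035327i
Σ over m = +0.100858+0.000000i; ×(4π/7) → +0.181060+0.000000i. Real part: 0.181060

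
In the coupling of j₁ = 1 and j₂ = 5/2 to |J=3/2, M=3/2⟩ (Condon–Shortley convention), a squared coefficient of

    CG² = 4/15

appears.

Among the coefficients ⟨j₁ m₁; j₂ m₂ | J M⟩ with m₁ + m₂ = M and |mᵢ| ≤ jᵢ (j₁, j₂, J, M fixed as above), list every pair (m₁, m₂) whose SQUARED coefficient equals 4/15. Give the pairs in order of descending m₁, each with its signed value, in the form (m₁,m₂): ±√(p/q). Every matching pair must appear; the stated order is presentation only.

(0,3/2): −√(4/15)

Admissible pairs with m₁+m₂ = M = 3/2: (-1,5/2), (0,3/2), (1,1/2)
  (m₁,m₂)=(1,1/2): CG² = 1/15, CG = +√(1/15)
  (m₁,m₂)=(0,3/2): CG² = 4/15, CG = −√(4/15)   ← matches the target
  (m₁,m₂)=(-1,5/2): CG² = 2/3, CG = +√(2/3)
Pairs with CG² = 4/15: (0,3/2): −√(4/15)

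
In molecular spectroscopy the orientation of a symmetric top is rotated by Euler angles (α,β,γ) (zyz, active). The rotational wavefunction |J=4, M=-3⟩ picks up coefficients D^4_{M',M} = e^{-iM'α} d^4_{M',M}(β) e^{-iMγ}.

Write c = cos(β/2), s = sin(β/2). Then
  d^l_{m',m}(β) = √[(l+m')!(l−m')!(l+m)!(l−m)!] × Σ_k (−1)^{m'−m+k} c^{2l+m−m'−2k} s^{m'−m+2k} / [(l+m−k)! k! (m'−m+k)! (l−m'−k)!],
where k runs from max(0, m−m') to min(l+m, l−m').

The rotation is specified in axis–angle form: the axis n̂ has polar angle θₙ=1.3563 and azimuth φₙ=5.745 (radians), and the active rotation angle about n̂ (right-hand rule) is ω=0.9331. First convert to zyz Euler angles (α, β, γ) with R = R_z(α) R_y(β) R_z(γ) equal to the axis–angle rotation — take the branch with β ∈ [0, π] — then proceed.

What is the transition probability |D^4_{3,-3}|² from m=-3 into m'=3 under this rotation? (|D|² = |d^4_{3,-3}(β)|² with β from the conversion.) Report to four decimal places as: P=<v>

Axis–angle → zyz. n̂ = (sinθₙcosφₙ, sinθₙsinφₙ, cosθₙ) = (+0.838963, -0.500832, +0.212855), ω = 0.9331.
R = I cosω + sinω [n̂]ₓ + (1−cosω) n̂n̂ᵀ gives
  R = [+0.880166, -0.341050, -0.330141; +0.000995, +0.696847, -0.717219; +0.474666, +0.630943, +0.613680]
β = atan2(√(R₁₃²+R₂₃²), R₃₃) = 0.910083; α = atan2(R₂₃, R₁₃) mod 2π = 4.280997; γ = atan2(R₃₂, −R₃₁) mod 2π = 2.215775
D^4_{3,-3}(4.2810,0.9101,2.2158) = e^{-i·3·4.2810}·d^4_{3,-3}(0.9101)·e^{-i·-3·2.2158}. Compute d first:
c=cos(0.910083/2)=0.898243, s=sin(0.910083/2)=0.439500; N=√[5040·1·1·5040]=5040.000000
Admissible k: 0..1 (factorial args all ≥0)
  k=0: (−1)^6·5040.0000/(720)·0.8982^2·0.4395^6 = +0.040704
  k=1: (−1)^7·5040.0000/(5040)·0.8982^0·0.4395^8 = -0.001392
d^4_{3,-3}(0.9101) = +0.040704 -0.001392 = +0.039312
|D^4_{3,-3}|² = |d^4_{3,-3}(β)|² = (+0.039312)² = 0.001545 (the z-rotation phases have unit modulus)

P=0.0015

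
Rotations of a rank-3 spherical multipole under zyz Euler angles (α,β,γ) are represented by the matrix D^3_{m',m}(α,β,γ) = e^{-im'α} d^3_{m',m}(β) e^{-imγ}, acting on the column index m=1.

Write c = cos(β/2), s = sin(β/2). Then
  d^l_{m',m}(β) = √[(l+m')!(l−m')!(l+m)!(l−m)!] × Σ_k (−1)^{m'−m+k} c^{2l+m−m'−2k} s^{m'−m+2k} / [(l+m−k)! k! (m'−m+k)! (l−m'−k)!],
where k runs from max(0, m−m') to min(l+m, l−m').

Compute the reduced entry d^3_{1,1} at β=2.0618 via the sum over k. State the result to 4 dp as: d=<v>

d^3_{1,1}(β=2.0618) via the finite sum:
With c≡cos(β/2)=0.514047 and s≡sin(β/2)=0.857762, N=[24·2·24·2]^{1/2}=48.000000
k: max(0,(1)−(1))=0 … min(3+(1),3−(1))=2
  k=0: (−1)^0·48.0000/(48)·0.5140^6·0.8578^0 = +0.018451
  k=1: (−1)^1·48.0000/(6)·0.5140^4·0.8578^2 = -0.410994
  k=2: (−1)^2·48.0000/(8)·0.5140^2·0.8578^4 = +0.858271
d^3_{1,1}(2.0618) = +0.018451 -0.410994 +0.858271 = +0.465728

d=0.4657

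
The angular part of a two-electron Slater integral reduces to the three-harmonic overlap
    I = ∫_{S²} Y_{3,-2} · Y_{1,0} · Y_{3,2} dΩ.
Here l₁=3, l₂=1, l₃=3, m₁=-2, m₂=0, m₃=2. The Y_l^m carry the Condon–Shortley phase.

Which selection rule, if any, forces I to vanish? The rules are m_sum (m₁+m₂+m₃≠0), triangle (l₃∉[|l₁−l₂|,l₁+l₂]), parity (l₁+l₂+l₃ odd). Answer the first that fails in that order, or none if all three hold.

m₁+m₂+m₃ = -2 + 0 + 2 = 0  ✓
triangle: |3−1|=2 ≤ l₃=3 ≤ 3+1=4  ✓
parity: l₁+l₂+l₃ = 7 is odd  ✗

parity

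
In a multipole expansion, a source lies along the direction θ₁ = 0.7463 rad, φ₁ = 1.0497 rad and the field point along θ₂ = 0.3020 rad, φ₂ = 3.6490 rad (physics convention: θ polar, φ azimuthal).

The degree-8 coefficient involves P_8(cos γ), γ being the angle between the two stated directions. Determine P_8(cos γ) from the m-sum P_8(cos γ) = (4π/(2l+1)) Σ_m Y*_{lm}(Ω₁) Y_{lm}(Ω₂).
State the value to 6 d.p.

Term-by-term m-sum for l=8 (normalisation 4π/17 = 0.739198):
  m=-8: Y*=(-0.012035, 0.019913)  Y=(-0.000019, 0.000025)  product (-0.000000, -0.000001)
  m=-7: Y*=(0.048790, 0.088032)  Y=(0.000372, -0.000162)  product (0.000032, 0.000025)
  m=-6: Y*=(0.261186, 0.003922)  Y=(-0.003287, -0.000320)  product (-0.000857, -0.000097)
  m=-5: Y*=(0.223727, -0.376546)  Y=(0.015869, 0.010963)  product (0.007678, -0.003523)
  m=-4: Y*=(-0.207374, -0.367632)  Y=(-0.036711, -0.074315)  product (-0.019708, 0.028907)
  m=-3: Y*=(-0.063669, -0.000478)  Y=(-0.012471, 0.256536)  product (0.000917, -0.016327)
  m=-2: Y*=(0.177317, -0.303603)  Y=(0.279650, -0.450057)  product (-0.087052, -0.164705)
  m=-1: Y*=(-0.121274, -0.211271)  Y=(-0.492737, 0.273942)  product (0.117632, 0.070879)
  m=+0: Y*=(0.284580, -0.000000)  Y=(-0.095907, 0.000000)  product (-0.027293, 0.000000)
  m=+1: Y*=(0.121274, -0.211271)  Y=(0.492737, 0.273942)  product (0.117632, -0.070879)
  m=+2: Y*=(0.177317, 0.303603)  Y=(0.279650, 0.450057)  product (-0.087052, 0.164705)
  m=+3: Y*=(0.063669, -0.000478)  Y=(0.012471, 0.256536)  product (0.000917, 0.016327)
  m=+4: Y*=(-0.207374, 0.367632)  Y=(-0.036711, 0.074315)  product (-0.019708, -0.028907)
  m=+5: Y*=(-0.223727, -0.376546)  Y=(-0.015869, 0.010963)  product (0.007678, 0.003523)
  m=+6: Y*=(0.261186, -0.003922)  Y=(-0.003287, 0.000320)  product (-0.000857, 0.000097)
  m=+7: Y*=(-0.048790, 0.088032)  Y=(-0.000372, -0.000162)  product (0.000032, -0.000025)
  m=+8: Y*=(-0.012035, -0.019913)  Y=(-0.000019, -0.000025)  product (-0.000000, 0.000001)
Σ over m = (0.009992, -0.000000); ×(4π/17) → (0.007386, -0.000000). Real part: 0.007386

0.007386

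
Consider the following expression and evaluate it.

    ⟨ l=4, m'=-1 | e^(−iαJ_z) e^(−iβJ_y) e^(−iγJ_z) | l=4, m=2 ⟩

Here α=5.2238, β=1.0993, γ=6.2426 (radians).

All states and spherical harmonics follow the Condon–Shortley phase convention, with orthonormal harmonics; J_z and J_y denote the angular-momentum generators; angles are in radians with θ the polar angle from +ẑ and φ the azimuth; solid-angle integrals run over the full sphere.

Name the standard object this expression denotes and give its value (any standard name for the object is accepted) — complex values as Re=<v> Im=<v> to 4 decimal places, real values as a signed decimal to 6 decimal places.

Wigner D-matrix element, Re=0.2433 Im=-0.3613

This is a Wigner D-matrix element — the rotation-matrix element ⟨l m'| R(α,β,γ) |l m⟩ in the angular-momentum basis.
Split into d^4_{-1,2}(β=1.0993) × two z-phases.
With c≡cos(β/2)=0.852707 and s≡sin(β/2)=0.522389, N=[6·120·720·2]^{1/2}=1018.233765
The bounds max(0,m−m')=3 and min(l+m,l−m')=5 give 3 terms
  k=3: (−1)^0·1018.2338/(72)·0.8527^5·0.5224^3 = +0.908860
  k=4: (−1)^1·1018.2338/(48)·0.8527^3·0.5224^5 = -0.511653
  k=5: (−1)^2·1018.2338/(240)·0.8527^1·0.5224^7 = +0.038405
d^4_{-1,2}(1.0993) = +0.908860 -0.511653 +0.038405 = +0.435612
Attach z-rotation phases: D = e^{-i(-1)(5.2238)}·(+0.435612)·e^{-i(2)(6.2426)} = +0.243291-0.361341i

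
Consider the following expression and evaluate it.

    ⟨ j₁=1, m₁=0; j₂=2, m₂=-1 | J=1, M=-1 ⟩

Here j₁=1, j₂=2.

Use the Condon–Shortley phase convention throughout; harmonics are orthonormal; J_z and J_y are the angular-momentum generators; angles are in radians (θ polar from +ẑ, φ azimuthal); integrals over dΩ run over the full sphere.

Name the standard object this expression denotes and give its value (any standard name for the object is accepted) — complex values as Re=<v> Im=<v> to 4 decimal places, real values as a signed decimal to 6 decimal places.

Clebsch–Gordan coefficient, −√(3/10) ≈ -0.547723

This is a Clebsch–Gordan (vector-coupling) coefficient.
j₁+j₂−J=2  J+j₁−j₂=0  J−j₁+j₂=2  j₁+j₂+J+1=5
(j₁±m₁, j₂±m₂, J±M) = (1,1,1,3,0,2)
P² = 6/5
sum k=1..1:
  [1] −1/2 = -1/2
S = -1/2
C² = P²·S² = 3/10 ; C = -0.547723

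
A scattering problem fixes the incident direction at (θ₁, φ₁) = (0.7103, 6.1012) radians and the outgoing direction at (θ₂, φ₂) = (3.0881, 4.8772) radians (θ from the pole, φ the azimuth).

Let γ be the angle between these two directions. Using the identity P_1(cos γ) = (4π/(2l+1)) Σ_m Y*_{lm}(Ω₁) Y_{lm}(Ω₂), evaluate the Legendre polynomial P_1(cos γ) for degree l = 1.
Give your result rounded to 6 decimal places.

-0.745232

Summing Y*_{l m}(θ₁,φ₁)·Y_{l m}(θ₂,φ₂) over m ∈ [−1, 1]; prefactor 4π/(2·1+1) = 4.188790:
  term(m=-1) = 0.00141 + 0.00391j   from Y*(Ω₁)=0.22156 - 0.04077j, Y(Ω₂)=0.00303 + 0.01822j
  term(m=+0) = -0.18074 + 0.00000j   from Y*(Ω₁)=0.37044 + 0.00000j, Y(Ω₂)=-0.48790 + 0.00000j
  term(m=+1) = 0.00141 - 0.00391j   from Y*(Ω₁)=-0.22156 - 0.04077j, Y(Ω₂)=-0.00303 + 0.01822j
Total Σ_m = -0.17791 + 0.00000j. Multiply by 4.188790: -0.74523 + 0.00000j. P_1(cos γ) = -0.745232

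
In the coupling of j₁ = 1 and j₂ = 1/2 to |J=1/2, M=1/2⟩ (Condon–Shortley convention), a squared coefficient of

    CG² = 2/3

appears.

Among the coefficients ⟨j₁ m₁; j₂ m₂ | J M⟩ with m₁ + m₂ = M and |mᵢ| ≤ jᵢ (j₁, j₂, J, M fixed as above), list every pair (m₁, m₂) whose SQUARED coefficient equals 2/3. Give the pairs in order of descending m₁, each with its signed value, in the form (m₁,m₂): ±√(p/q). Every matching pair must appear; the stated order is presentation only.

(1,-1/2): +√(2/3)

Admissible pairs with m₁+m₂ = M = 1/2: (0,1/2), (1,-1/2)
  (m₁,m₂)=(1,-1/2): CG² = 2/3, CG = +√(2/3)   ← matches the target
  (m₁,m₂)=(0,1/2): CG² = 1/3, CG = −√(1/3)
Pairs with CG² = 2/3: (1,-1/2): +√(2/3)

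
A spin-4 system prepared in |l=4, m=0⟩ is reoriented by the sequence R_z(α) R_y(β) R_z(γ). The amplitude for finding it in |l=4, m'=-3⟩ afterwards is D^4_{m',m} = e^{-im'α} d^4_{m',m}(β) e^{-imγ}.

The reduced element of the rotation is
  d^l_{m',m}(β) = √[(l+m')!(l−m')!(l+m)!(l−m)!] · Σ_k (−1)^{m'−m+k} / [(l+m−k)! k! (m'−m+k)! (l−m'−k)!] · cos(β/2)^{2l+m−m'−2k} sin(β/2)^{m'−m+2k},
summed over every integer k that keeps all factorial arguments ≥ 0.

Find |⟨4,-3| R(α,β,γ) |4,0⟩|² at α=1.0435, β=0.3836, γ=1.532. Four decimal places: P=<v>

P=0.0052

First d^4_{-3,0}(β=0.3836), then the phase factors e^{-i(-3)α} and e^{-i(0)γ}:
c=cos(0.383600/2)=0.981663, s=sin(0.383600/2)=0.190626; N=√[1·5040·24·24]=1703.830978
k: max(0,(0)−(-3))=3 … min(4+(0),4−(-3))=4
  k=3: (−1)^0·1703.8310/(144)·0.9817^5·0.1906^3 = +0.074718
  k=4: (−1)^1·1703.8310/(144)·0.9817^3·0.1906^5 = -0.002817
d^4_{-3,0}(0.3836) = +0.074718 -0.002817 = +0.071900
|D^4_{-3,0}|² = |d^4_{-3,0}(β)|² = (+0.071900)² = 0.005170 (the z-rotation phases have unit modulus)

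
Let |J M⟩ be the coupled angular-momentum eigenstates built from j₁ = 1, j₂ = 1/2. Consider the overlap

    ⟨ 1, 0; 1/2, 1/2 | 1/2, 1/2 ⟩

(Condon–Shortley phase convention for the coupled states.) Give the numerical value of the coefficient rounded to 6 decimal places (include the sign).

−√(1/3) ≈ -0.577350

√[2·1!1!0!/3! · 1!1!1!0!1!0!] = √(1/3)
  +(−1)^1/∏(1,0,0,0,1,0)! = -1  (running -1)
⟨..|..⟩ = √(1/3)·(-1) = -0.577350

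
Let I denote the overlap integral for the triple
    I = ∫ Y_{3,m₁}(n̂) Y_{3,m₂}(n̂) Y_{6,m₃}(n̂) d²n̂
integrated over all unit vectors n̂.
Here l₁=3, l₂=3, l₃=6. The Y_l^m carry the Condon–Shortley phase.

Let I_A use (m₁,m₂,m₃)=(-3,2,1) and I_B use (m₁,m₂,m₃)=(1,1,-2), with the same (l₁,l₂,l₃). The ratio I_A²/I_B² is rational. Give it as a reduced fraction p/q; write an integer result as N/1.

l's match ⇒ only the (l;m) 3-j factors differ between A and B.
A: triangle coeff Δ(3,3,6) = 1/12012; Σ_t [0,0]: t=0:+1/86400 = 1/86400; (3j)²=1/1716 [(3 3 6; -3 2 1)], sign=-1
B: triangle coeff Δ(3,3,6) = 1/12012; Σ_t [0,0]: t=0:+1/2304 = 1/2304; (3j)²=5/143 [(3 3 6; 1 1 -2)], sign=+1
I_A²/I_B² = (1/1716)/(5/143) = 1/60

1/60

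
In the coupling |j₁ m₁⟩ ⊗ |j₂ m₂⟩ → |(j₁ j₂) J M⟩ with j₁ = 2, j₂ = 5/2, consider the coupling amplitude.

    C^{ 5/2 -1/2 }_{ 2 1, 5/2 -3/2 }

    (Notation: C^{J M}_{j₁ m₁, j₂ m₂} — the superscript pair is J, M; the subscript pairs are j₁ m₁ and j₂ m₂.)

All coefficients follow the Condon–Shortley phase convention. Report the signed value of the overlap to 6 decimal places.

√[6·2!2!3!/8! · 3!1!1!4!2!3!] = √(216/35)
  +(−1)^0/∏(0,2,1,1,1,2)! = 1/4  (running 1/4)
  +(−1)^1/∏(1,1,0,0,2,3)! = -1/12  (running 1/6)
⟨..|..⟩ = √(216/35)·(1/6) = +0.414039

+√(6/35) = +0.414039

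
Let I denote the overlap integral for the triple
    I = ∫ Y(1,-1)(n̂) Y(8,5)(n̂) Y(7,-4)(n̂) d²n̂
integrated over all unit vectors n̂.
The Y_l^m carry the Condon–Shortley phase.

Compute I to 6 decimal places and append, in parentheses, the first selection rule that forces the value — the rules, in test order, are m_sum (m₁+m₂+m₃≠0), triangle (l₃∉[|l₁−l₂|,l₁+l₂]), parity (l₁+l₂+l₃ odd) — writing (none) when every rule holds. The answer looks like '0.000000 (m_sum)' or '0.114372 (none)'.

m-sum 0 ✓  L=16 even ✓  7≤7≤9 ✓
Π(2lᵢ+1) = 3×17×15 = 765
triangle coeff Δ(1,8,7) = 1/2040
Σ_t [1,1]: t=1:−1/25401600 = -1/25401600
(3j)²=8/255 [(1 8 7; 0 0 0)], sign=+1
Σ_t [2,2]: t=2:+1/479001600 = 1/479001600
(3j)²=13/340 [(1 8 7; -1 5 -4)], sign=-1
⇒ 4πI² = 78/85
I = (-1)√(78/85/(4π)) = -0.27022959
No selection rule forces the value: the integral is nonzero (none).

-0.270230 (none)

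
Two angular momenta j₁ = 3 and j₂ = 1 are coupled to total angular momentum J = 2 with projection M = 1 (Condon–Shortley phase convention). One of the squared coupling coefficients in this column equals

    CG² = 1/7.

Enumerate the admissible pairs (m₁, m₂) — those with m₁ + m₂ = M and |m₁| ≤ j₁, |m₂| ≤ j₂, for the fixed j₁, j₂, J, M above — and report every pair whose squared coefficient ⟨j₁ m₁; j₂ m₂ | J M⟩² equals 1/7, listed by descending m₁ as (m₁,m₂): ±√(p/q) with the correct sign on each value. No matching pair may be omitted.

Admissible pairs with m₁+m₂ = M = 1: (0,1), (1,0), (2,-1)
  (m₁,m₂)=(2,-1): CG² = 10/21, CG = +√(10/21)
  (m₁,m₂)=(1,0): CG² = 8/21, CG = −√(8/21)
  (m₁,m₂)=(0,1): CG² = 1/7, CG = +√(1/7)   ← matches the target
Pairs with CG² = 1/7: (0,1): +√(1/7)

(0,1): +√(1/7)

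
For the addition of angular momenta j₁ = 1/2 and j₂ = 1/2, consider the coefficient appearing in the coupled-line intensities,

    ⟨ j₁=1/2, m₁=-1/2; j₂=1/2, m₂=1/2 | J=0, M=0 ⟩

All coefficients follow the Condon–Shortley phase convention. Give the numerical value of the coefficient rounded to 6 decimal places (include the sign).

j₁+j₂−J=1  J+j₁−j₂=0  J−j₁+j₂=0  j₁+j₂+J+1=2
(j₁±m₁, j₂±m₂, J±M) = (0,1,1,0,0,0)
P² = 1/2
sum k=1..1:
  [1] −1/1 = -1
S = -1
C² = P²·S² = 1/2 ; C = -0.707107

-0.707107  (= −√(1/2))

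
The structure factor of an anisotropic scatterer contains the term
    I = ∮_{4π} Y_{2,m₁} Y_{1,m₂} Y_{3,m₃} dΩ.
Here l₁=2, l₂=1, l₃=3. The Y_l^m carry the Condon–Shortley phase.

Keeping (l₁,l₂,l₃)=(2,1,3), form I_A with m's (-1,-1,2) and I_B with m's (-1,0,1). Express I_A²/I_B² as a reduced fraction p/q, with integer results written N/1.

5/4

Shared (l₁,l₂,l₃)=(2,1,3): N and (l;000)² cancel in I_A²/I_B².
A: Δ = 0!·4!·2!/7! = 1/105; Racah Σ t=0..0: t=0:+1/12 = 1/12; ⇒ 3j(2 1 3; -1 -1 2)² = 2/21, sgn -1
B: Δ = 0!·4!·2!/7! = 1/105; Racah Σ t=0..0: t=0:+1/6 = 1/6; ⇒ 3j(2 1 3; -1 0 1)² = 8/105, sgn +1
I_A²/I_B² = (2/21)/(8/105) = 5/4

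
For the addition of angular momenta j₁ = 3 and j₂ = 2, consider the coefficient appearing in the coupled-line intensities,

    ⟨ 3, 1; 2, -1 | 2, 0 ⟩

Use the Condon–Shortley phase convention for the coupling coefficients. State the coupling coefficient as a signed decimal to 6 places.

-0.377964

√[5·3!3!1!/8! · 4!2!1!3!2!2!] = √(36/7)
  +(−1)^0/∏(0,3,2,1,1,0)! = 1/12  (running 1/12)
  +(−1)^1/∏(1,2,1,0,2,1)! = -1/4  (running -1/6)
⟨..|..⟩ = √(36/7)·(-1/6) = -0.377964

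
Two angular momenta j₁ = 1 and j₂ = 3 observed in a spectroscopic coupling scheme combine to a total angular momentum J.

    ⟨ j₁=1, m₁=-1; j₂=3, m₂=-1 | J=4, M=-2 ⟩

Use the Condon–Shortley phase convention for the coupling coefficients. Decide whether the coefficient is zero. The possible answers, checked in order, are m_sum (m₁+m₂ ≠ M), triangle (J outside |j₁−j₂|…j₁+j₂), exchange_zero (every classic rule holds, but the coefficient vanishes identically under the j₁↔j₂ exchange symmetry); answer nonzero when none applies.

nonzero

m-sum: m₁+m₂ = -1+(-1) = -2, M = -2  ✓
triangle: |j₁−j₂| = 2 ≤ J = 4 ≤ j₁+j₂ = 4  ✓
exchange: j₁≠j₂ or m₁≠m₂ — the exchange symmetry imposes no constraint here
value check: CG = +√(15/28) = +0.731925 ≠ 0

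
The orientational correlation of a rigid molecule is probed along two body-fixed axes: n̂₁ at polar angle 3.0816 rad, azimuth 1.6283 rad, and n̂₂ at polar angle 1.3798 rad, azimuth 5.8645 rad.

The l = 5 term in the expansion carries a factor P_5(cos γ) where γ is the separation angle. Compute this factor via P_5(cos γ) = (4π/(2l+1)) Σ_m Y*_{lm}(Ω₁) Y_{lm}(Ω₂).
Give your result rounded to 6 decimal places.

-0.320875

Summing Y*_{l m}(θ₁,φ₁)·Y_{l m}(θ₂,φ₂) over m ∈ [−5, 5]; prefactor 4π/(2·5+1) = 1.142397:
  m=-5: Y*=-0.00000 + 0.00000j  Y=-0.21136 + 0.36691j  product -0.00000 - 0.00000j
  m=-4: Y*=-0.00002 - 0.00000j  Y=-0.02686 + 0.25751j  product 0.00000 - 0.00000j
  m=-3: Y*=0.00010 - 0.00059j  Y=-0.06848 - 0.21035j  product -0.00013 + 0.00002j
  m=-2: Y*=0.01202 + 0.00139j  Y=-0.18517 - 0.20549j  product -0.00194 - 0.00273j
  m=-1: Y*=-0.00872 + 0.15145j  Y=0.15018 + 0.06683j  product -0.01143 + 0.02216j
  m=+0: Y*=-0.91051 + 0.00000j  Y=0.27883 + 0.00000j  product -0.25388 + 0.00000j
  m=+1: Y*=0.00872 + 0.15145j  Y=-0.15018 + 0.06683j  product -0.01143 - 0.02216j
  m=+2: Y*=0.01202 - 0.00139j  Y=-0.18517 + 0.20549j  product -0.00194 + 0.00273j
  m=+3: Y*=-0.00010 - 0.00059j  Y=0.06848 - 0.21035j  product -0.00013 - 0.00002j
  m=+4: Y*=-0.00002 + 0.00000j  Y=-0.02686 - 0.25751j  product 0.00000 + 0.00000j
  m=+5: Y*=0.00000 + 0.00000j  Y=0.21136 + 0.36691j  product -0.00000 + 0.00000j
Total Σ_m = -0.28088 + 0.00000j. Multiply by 1.142397: -0.32087 + 0.00000j. P_5(cos γ) = -0.320875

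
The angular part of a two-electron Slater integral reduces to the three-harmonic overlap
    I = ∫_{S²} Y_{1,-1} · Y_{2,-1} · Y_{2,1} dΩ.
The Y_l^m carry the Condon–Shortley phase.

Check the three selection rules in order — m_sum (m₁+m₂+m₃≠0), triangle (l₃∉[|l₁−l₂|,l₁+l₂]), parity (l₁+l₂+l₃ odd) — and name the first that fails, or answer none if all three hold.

m_sum

m₁+m₂+m₃ = -1 − 1 + 1 = -1  ✗
triangle: |1−2|=1 ≤ l₃=2 ≤ 1+2=3
parity: l₁+l₂+l₃ = 5 is odd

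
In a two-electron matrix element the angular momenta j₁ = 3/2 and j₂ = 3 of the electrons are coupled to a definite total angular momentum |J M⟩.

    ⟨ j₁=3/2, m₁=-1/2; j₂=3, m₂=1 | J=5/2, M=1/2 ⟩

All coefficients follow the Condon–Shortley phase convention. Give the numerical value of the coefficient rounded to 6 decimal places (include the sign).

j₁+j₂−J=2  J+j₁−j₂=1  J−j₁+j₂=4  j₁+j₂+J+1=8
(j₁±m₁, j₂±m₂, J±M) = (1,2,4,2,3,2)
P² = 288/35
sum k=1..2:
  [1] −1/6 = -1/6
  [2] +1/8 = 1/8
S = -1/24
C² = P²·S² = 1/70 ; C = -0.119523

-0.119523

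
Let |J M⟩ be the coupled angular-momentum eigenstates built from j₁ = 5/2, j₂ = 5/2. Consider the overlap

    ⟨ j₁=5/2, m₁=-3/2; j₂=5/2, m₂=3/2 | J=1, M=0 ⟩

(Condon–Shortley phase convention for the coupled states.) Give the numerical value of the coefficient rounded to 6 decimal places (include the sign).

√[3·4!1!1!/7! · 1!4!4!1!1!1!] = √(288/35)
  +(−1)^3/∏(3,1,1,1,0,0)! = -1/6  (running -1/6)
  +(−1)^4/∏(4,0,0,0,1,1)! = 1/24  (running -1/8)
⟨..|..⟩ = √(288/35)·(-1/8) = -0.358569

−√(9/70) ≈ -0.358569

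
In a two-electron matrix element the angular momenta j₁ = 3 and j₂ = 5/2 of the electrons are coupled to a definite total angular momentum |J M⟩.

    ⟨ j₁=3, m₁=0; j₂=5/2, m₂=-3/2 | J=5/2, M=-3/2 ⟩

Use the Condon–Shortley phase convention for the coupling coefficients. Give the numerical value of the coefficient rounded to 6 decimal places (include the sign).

j₁+j₂−J=3  J+j₁−j₂=3  J−j₁+j₂=2  j₁+j₂+J+1=9
(j₁±m₁, j₂±m₂, J±M) = (3,3,1,4,1,4)
P² = 864/35
sum k=0..1:
  [0] +1/36 = 1/36
  [1] −1/8 = -1/8
S = -7/72
C² = P²·S² = 7/30 ; C = -0.483046

-0.483046  (= −√(7/30))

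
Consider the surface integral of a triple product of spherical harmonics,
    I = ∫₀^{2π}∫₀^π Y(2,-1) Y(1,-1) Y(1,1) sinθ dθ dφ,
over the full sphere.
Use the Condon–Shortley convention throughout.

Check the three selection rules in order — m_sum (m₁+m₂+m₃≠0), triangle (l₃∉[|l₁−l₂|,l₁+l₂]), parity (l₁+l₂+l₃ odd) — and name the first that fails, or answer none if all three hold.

m_sum

m₁+m₂+m₃ = -1 − 1 + 1 = -1  ✗
triangle: |2−1|=1 ≤ l₃=1 ≤ 2+1=3
parity: l₁+l₂+l₃ = 4 is even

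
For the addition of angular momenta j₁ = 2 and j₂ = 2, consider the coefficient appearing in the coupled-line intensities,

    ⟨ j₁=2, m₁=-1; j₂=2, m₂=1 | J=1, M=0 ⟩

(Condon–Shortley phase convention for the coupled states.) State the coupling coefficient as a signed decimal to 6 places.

+√(1/10) ≈ +0.316228

√[3·3!1!1!/6! · 1!3!3!1!1!1!] = √(9/10)
  +(−1)^2/∏(2,1,1,1,0,0)! = 1/2  (running 1/2)
  +(−1)^3/∏(3,0,0,0,1,1)! = -1/6  (running 1/3)
⟨..|..⟩ = √(9/10)·(1/3) = +0.316228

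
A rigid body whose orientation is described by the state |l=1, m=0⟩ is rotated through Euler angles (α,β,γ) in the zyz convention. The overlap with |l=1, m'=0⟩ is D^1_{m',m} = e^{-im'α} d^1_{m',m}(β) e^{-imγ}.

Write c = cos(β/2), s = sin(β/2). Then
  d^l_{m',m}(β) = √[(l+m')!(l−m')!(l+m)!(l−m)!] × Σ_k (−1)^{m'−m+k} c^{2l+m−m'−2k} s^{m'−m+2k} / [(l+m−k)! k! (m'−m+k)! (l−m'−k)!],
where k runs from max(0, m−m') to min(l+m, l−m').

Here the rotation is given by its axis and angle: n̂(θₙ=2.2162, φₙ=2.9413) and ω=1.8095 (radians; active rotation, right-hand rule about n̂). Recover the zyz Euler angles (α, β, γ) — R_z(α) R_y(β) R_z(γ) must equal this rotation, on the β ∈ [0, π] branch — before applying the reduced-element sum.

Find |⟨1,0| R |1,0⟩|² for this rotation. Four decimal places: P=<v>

Axis–angle → zyz. n̂ = (sinθₙcosφₙ, sinθₙsinφₙ, cosθₙ) = (-0.782887, +0.158938, -0.601521), ω = 1.8095.
R = I cosω + sinω [n̂]ₓ + (1−cosω) n̂n̂ᵀ gives
  R = [+0.521387, +0.430614, +0.736700; -0.738316, -0.205209, +0.642479; +0.427838, -0.878897, +0.210936]
β = atan2(√(R₁₃²+R₂₃²), R₃₃) = 1.358264; α = atan2(R₂₃, R₁₃) mod 2π = 0.717187; γ = atan2(R₃₂, −R₃₁) mod 2π = 4.259365
First d^1_{0,0}(β=1.3583), then the phase factors e^{-i(0)α} and e^{-i(0)γ}:
Half-angle: c=0.778118, s=0.628118. N=√(1·1·1·1)=1.000000
k∈{0,1} keeps every argument non-negative
  k=0: (−1)^0·1.0000/(1)·0.7781^2·0.6281^0 = +0.605468
  k=1: (−1)^1·1.0000/(1)·0.7781^0·0.6281^2 = -0.394532
d^1_{0,0}(1.3583) = +0.605468 -0.394532 = +0.210936
|D^1_{0,0}|² = |d^1_{0,0}(β)|² = (+0.210936)² = 0.044494 (the z-rotation phases have unit modulus)

P=0.0445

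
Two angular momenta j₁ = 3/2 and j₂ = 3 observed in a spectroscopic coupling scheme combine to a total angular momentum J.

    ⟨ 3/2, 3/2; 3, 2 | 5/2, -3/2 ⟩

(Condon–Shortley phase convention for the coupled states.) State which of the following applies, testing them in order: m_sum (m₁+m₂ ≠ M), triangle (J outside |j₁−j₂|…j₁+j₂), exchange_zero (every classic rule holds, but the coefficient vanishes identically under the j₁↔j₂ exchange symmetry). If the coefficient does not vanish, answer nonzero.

m_sum

m-sum: m₁+m₂ = 3/2+2 = 7/2, M = -3/2  ✗ ⇒ coefficient is 0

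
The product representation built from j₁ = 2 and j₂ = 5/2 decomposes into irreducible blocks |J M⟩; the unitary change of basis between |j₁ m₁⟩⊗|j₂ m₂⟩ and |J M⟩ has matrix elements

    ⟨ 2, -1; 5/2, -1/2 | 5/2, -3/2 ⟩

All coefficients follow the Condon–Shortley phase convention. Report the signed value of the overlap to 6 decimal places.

j₁+j₂−J=2  J+j₁−j₂=2  J−j₁+j₂=3  j₁+j₂+J+1=8
(j₁±m₁, j₂±m₂, J±M) = (1,3,2,3,1,4)
P² = 216/35
sum k=1..2:
  [1] −1/4 = -1/4
  [2] +1/12 = 1/12
S = -1/6
C² = P²·S² = 6/35 ; C = -0.414039

−√(6/35) = -0.414039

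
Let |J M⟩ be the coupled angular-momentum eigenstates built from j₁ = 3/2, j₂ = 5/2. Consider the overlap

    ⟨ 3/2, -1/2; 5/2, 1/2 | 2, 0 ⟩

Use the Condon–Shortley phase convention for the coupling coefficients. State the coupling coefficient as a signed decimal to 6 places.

j₁+j₂−J=2  J+j₁−j₂=1  J−j₁+j₂=3  j₁+j₂+J+1=7
(j₁±m₁, j₂±m₂, J±M) = (1,2,3,2,2,2)
P² = 8/7
sum k=1..2:
  [1] −1/2 = -1/2
  [2] +1/4 = 1/4
S = -1/4
C² = P²·S² = 1/14 ; C = -0.267261

−√(1/14) = -0.267261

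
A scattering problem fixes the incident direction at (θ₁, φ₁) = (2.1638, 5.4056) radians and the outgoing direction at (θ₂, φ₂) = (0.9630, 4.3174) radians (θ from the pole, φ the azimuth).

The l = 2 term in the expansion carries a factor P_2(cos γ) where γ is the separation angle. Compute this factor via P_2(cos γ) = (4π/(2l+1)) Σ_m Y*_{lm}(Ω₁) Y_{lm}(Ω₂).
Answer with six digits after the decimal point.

-0.499984

Term-by-term m-sum for l=2 (normalisation 4π/5 = 2.513274):
  m=-2: Y*=(-0.048699, -0.261132)  Y=(-0.183220, -0.184906)  product (-0.039362, 0.056849)
  m=-1: Y*=(-0.228784, 0.275395)  Y=(-0.139359, 0.334275)  product (-0.060175, -0.114856)
  m=+0: Y*=(-0.019884, -0.000000)  Y=(-0.006835, 0.000000)  product (0.000136, 0.000000)
  m=+1: Y*=(0.228784, 0.275395)  Y=(0.139359, 0.334275)  product (-0.060175, 0.114856)
  m=+2: Y*=(-0.048699, 0.261132)  Y=(-0.183220, 0.184906)  product (-0.039362, -0.056849)
Accumulated sum (-0.198938, 0.000000); after 4π/(2l+1) scaling, (-0.499984, 0.000000) ⇒ P_2 = -0.499984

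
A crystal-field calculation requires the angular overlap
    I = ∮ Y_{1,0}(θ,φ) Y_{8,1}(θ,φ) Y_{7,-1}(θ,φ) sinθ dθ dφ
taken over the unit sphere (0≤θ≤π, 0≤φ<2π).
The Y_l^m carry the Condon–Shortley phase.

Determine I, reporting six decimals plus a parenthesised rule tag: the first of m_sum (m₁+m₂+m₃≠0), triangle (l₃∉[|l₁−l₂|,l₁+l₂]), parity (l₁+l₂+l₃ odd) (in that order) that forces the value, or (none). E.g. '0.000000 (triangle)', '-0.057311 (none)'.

-0.242860 (none)

m-sum 0 ✓  L=16 even ✓  7≤7≤9 ✓
Π(2lᵢ+1) = 3×17×15 = 765
triangle coeff Δ(1,8,7) = 1/2040
Σ_t [1,1]: t=1:−1/25401600 = -1/25401600
(3j)²=8/255 [(1 8 7; 0 0 0)], sign=+1
Σ_t [1,1]: t=1:−1/29030400 = -1/29030400
(3j)²=21/680 [(1 8 7; 0 1 -1)], sign=-1
⇒ 4πI² = 63/85
I = (-1)√(63/85/(4π)) = -0.24285994
No selection rule forces the value: the integral is nonzero (none).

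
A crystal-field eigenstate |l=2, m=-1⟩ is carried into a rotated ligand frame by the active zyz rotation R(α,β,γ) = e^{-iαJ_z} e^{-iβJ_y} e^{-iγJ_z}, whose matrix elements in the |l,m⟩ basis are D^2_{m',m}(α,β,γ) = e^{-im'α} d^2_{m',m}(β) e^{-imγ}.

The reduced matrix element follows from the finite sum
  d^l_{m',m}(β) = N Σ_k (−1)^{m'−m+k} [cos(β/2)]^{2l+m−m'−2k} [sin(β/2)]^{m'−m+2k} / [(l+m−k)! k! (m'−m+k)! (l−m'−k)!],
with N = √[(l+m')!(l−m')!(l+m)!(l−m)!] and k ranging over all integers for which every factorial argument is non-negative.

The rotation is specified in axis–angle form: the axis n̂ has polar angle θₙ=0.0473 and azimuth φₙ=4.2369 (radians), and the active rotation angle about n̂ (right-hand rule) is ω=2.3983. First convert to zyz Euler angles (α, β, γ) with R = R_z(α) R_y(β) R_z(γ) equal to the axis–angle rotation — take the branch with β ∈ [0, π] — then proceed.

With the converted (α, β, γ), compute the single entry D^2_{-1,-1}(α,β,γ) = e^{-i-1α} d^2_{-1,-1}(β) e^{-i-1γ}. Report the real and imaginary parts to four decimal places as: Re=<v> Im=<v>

Axis–angle → zyz. n̂ = (sinθₙcosφₙ, sinθₙsinφₙ, cosθₙ) = (-0.021645, -0.042037, +0.998882), ω = 2.3983.
R = I cosω + sinω [n̂]ₓ + (1−cosω) n̂n̂ᵀ gives
  R = [-0.735431, -0.674379, -0.065986; +0.677539, -0.733176, -0.058258; -0.009091, -0.087553, +0.996118]
β = atan2(√(R₁₃²+R₂₃²), R₃₃) = 0.088137; α = atan2(R₂₃, R₁₃) mod 2π = 3.864875; γ = atan2(R₃₂, −R₃₁) mod 2π = 4.815853
First d^2_{-1,-1}(β=0.0881), then the phase factors e^{-i(-1)α} and e^{-i(-1)γ}:
Half-angle: c=0.999029, s=0.044054. N=√(1·6·1·6)=6.000000
k: max(0,(-1)−(-1))=0 … min(2+(-1),2−(-1))=1
  k=0: (−1)^0·6.0000/(6)·0.9990^4·0.0441^0 = +0.996122
  k=1: (−1)^1·6.0000/(2)·0.9990^2·0.0441^2 = -0.005811
d^2_{-1,-1}(0.0881) = +0.996122 -0.005811 = +0.990311
Attach z-rotation phases: D = e^{-i(-1)(3.8649)}·(+0.990311)·e^{-i(-1)(4.8159)} = -0.728603+0.670711i

Re=-0.7286 Im=0.6707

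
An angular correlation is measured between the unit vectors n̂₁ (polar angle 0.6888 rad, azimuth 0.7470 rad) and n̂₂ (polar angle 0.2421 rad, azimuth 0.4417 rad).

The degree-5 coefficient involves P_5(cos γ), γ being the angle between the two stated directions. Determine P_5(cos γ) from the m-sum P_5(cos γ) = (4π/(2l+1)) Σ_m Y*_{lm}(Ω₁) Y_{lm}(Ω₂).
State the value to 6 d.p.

-0.073568

Term-by-term m-sum for l=5 (normalisation 4π/11 = 1.142397):
  [-5]  conj(Y_{5,-5})(Ω₁) = -0.03992 - 0.02693j ; Y_{5,-5}(Ω₂) = -0.00022 - 0.00030j ; Δ = 0.00000 + 0.00002j
  [-4]  conj(Y_{5,-4})(Ω₁) = -0.18276 + 0.02829j ; Y_{5,-4}(Ω₂) = -0.00092 - 0.00462j ; Δ = 0.00030 + 0.00082j
  [-3]  conj(Y_{5,-3})(Ω₁) = -0.24080 + 0.30382j ; Y_{5,-3}(Ω₂) = 0.00868 - 0.03460j ; Δ = 0.00842 + 0.01097j
  [-2]  conj(Y_{5,-2})(Ω₁) = 0.03196 + 0.41530j ; Y_{5,-2}(Ω₂) = 0.10967 - 0.13358j ; Δ = 0.05898 + 0.04127j
  [-1]  conj(Y_{5,-1})(Ω₁) = 0.01725 + 0.01598j ; Y_{5,-1}(Ω₂) = 0.44843 - 0.21204j ; Δ = 0.01113 + 0.00351j
  [+0]  conj(Y_{5,0})(Ω₁) = -0.39197 + 0.00000j ; Y_{5,0}(Ω₂) = 0.56650 + 0.00000j ; Δ = -0.22205 + 0.00000j
  [+1]  conj(Y_{5,1})(Ω₁) = -0.01725 + 0.01598j ; Y_{5,1}(Ω₂) = -0.44843 - 0.21204j ; Δ = 0.01113 - 0.00351j
  [+2]  conj(Y_{5,2})(Ω₁) = 0.03196 - 0.41530j ; Y_{5,2}(Ω₂) = 0.10967 + 0.13358j ; Δ = 0.05898 - 0.04127j
  [+3]  conj(Y_{5,3})(Ω₁) = 0.24080 + 0.30382j ; Y_{5,3}(Ω₂) = -0.00868 - 0.03460j ; Δ = 0.00842 - 0.01097j
  [+4]  conj(Y_{5,4})(Ω₁) = -0.18276 - 0.02829j ; Y_{5,4}(Ω₂) = -0.00092 + 0.00462j ; Δ = 0.00030 - 0.00082j
  [+5]  conj(Y_{5,5})(Ω₁) = 0.03992 - 0.02693j ; Y_{5,5}(Ω₂) = 0.00022 - 0.00030j ; Δ = 0.00000 - 0.00002j
Σ over m = -0.06440 - 0.00000j; ×(4π/11) → -0.07357 - 0.00000j. Real part: -0.073568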